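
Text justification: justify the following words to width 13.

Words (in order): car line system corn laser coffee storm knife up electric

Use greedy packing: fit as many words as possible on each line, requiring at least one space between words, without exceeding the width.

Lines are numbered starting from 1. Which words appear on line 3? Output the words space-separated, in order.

Line 1: ['car', 'line'] (min_width=8, slack=5)
Line 2: ['system', 'corn'] (min_width=11, slack=2)
Line 3: ['laser', 'coffee'] (min_width=12, slack=1)
Line 4: ['storm', 'knife'] (min_width=11, slack=2)
Line 5: ['up', 'electric'] (min_width=11, slack=2)

Answer: laser coffee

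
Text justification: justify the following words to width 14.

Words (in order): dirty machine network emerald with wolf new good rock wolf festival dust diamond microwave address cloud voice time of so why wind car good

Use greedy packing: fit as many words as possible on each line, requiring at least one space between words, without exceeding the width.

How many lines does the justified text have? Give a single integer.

Line 1: ['dirty', 'machine'] (min_width=13, slack=1)
Line 2: ['network'] (min_width=7, slack=7)
Line 3: ['emerald', 'with'] (min_width=12, slack=2)
Line 4: ['wolf', 'new', 'good'] (min_width=13, slack=1)
Line 5: ['rock', 'wolf'] (min_width=9, slack=5)
Line 6: ['festival', 'dust'] (min_width=13, slack=1)
Line 7: ['diamond'] (min_width=7, slack=7)
Line 8: ['microwave'] (min_width=9, slack=5)
Line 9: ['address', 'cloud'] (min_width=13, slack=1)
Line 10: ['voice', 'time', 'of'] (min_width=13, slack=1)
Line 11: ['so', 'why', 'wind'] (min_width=11, slack=3)
Line 12: ['car', 'good'] (min_width=8, slack=6)
Total lines: 12

Answer: 12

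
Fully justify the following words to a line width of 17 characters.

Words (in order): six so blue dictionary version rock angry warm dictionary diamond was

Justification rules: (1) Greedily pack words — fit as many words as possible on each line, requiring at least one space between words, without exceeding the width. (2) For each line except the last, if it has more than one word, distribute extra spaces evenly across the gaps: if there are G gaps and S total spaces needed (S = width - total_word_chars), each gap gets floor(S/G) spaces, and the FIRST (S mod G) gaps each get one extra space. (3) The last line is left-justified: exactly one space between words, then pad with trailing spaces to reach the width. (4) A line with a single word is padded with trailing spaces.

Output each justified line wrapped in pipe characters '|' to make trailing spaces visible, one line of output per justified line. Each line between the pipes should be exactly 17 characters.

Answer: |six    so    blue|
|dictionary       |
|version      rock|
|angry        warm|
|dictionary       |
|diamond was      |

Derivation:
Line 1: ['six', 'so', 'blue'] (min_width=11, slack=6)
Line 2: ['dictionary'] (min_width=10, slack=7)
Line 3: ['version', 'rock'] (min_width=12, slack=5)
Line 4: ['angry', 'warm'] (min_width=10, slack=7)
Line 5: ['dictionary'] (min_width=10, slack=7)
Line 6: ['diamond', 'was'] (min_width=11, slack=6)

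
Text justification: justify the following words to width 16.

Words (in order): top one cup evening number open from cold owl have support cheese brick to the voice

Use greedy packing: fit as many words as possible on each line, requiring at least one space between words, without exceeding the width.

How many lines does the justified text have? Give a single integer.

Answer: 6

Derivation:
Line 1: ['top', 'one', 'cup'] (min_width=11, slack=5)
Line 2: ['evening', 'number'] (min_width=14, slack=2)
Line 3: ['open', 'from', 'cold'] (min_width=14, slack=2)
Line 4: ['owl', 'have', 'support'] (min_width=16, slack=0)
Line 5: ['cheese', 'brick', 'to'] (min_width=15, slack=1)
Line 6: ['the', 'voice'] (min_width=9, slack=7)
Total lines: 6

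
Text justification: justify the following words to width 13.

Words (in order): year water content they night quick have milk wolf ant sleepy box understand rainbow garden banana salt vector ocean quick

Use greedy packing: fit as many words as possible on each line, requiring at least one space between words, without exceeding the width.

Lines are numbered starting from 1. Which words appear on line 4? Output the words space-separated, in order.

Answer: have milk

Derivation:
Line 1: ['year', 'water'] (min_width=10, slack=3)
Line 2: ['content', 'they'] (min_width=12, slack=1)
Line 3: ['night', 'quick'] (min_width=11, slack=2)
Line 4: ['have', 'milk'] (min_width=9, slack=4)
Line 5: ['wolf', 'ant'] (min_width=8, slack=5)
Line 6: ['sleepy', 'box'] (min_width=10, slack=3)
Line 7: ['understand'] (min_width=10, slack=3)
Line 8: ['rainbow'] (min_width=7, slack=6)
Line 9: ['garden', 'banana'] (min_width=13, slack=0)
Line 10: ['salt', 'vector'] (min_width=11, slack=2)
Line 11: ['ocean', 'quick'] (min_width=11, slack=2)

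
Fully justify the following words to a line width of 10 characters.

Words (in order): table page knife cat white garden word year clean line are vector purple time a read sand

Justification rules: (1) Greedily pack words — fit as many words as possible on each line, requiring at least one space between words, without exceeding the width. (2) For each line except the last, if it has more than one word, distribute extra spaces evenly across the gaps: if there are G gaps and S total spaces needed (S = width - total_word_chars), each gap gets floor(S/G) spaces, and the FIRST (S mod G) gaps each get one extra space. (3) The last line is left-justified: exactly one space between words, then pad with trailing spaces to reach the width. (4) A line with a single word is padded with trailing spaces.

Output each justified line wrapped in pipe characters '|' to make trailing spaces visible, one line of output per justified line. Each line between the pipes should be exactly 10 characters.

Answer: |table page|
|knife  cat|
|white     |
|garden    |
|word  year|
|clean line|
|are vector|
|purple    |
|time     a|
|read sand |

Derivation:
Line 1: ['table', 'page'] (min_width=10, slack=0)
Line 2: ['knife', 'cat'] (min_width=9, slack=1)
Line 3: ['white'] (min_width=5, slack=5)
Line 4: ['garden'] (min_width=6, slack=4)
Line 5: ['word', 'year'] (min_width=9, slack=1)
Line 6: ['clean', 'line'] (min_width=10, slack=0)
Line 7: ['are', 'vector'] (min_width=10, slack=0)
Line 8: ['purple'] (min_width=6, slack=4)
Line 9: ['time', 'a'] (min_width=6, slack=4)
Line 10: ['read', 'sand'] (min_width=9, slack=1)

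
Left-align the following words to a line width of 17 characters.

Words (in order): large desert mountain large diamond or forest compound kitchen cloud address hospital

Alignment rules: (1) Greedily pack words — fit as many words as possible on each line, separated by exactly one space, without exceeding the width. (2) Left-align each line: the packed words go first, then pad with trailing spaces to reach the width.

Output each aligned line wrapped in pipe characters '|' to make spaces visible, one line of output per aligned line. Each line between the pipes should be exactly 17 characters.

Answer: |large desert     |
|mountain large   |
|diamond or forest|
|compound kitchen |
|cloud address    |
|hospital         |

Derivation:
Line 1: ['large', 'desert'] (min_width=12, slack=5)
Line 2: ['mountain', 'large'] (min_width=14, slack=3)
Line 3: ['diamond', 'or', 'forest'] (min_width=17, slack=0)
Line 4: ['compound', 'kitchen'] (min_width=16, slack=1)
Line 5: ['cloud', 'address'] (min_width=13, slack=4)
Line 6: ['hospital'] (min_width=8, slack=9)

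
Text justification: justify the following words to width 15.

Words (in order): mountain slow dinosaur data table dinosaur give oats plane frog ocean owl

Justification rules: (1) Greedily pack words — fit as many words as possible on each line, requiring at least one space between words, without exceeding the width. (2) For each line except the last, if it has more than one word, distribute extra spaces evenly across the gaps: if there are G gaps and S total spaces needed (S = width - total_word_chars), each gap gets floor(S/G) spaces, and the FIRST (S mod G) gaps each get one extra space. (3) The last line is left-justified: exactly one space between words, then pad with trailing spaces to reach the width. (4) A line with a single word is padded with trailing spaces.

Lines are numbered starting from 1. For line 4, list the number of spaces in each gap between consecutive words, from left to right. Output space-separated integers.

Answer: 1 1

Derivation:
Line 1: ['mountain', 'slow'] (min_width=13, slack=2)
Line 2: ['dinosaur', 'data'] (min_width=13, slack=2)
Line 3: ['table', 'dinosaur'] (min_width=14, slack=1)
Line 4: ['give', 'oats', 'plane'] (min_width=15, slack=0)
Line 5: ['frog', 'ocean', 'owl'] (min_width=14, slack=1)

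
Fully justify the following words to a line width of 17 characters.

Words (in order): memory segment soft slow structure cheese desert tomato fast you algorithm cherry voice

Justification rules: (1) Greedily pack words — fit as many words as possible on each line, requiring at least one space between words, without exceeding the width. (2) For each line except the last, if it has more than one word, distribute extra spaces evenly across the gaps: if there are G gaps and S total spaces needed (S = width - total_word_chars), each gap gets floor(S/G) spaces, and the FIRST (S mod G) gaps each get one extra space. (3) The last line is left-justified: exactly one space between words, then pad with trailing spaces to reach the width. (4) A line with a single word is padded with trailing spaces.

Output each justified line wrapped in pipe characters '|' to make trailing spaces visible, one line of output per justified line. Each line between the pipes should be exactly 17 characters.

Answer: |memory    segment|
|soft         slow|
|structure  cheese|
|desert     tomato|
|fast          you|
|algorithm  cherry|
|voice            |

Derivation:
Line 1: ['memory', 'segment'] (min_width=14, slack=3)
Line 2: ['soft', 'slow'] (min_width=9, slack=8)
Line 3: ['structure', 'cheese'] (min_width=16, slack=1)
Line 4: ['desert', 'tomato'] (min_width=13, slack=4)
Line 5: ['fast', 'you'] (min_width=8, slack=9)
Line 6: ['algorithm', 'cherry'] (min_width=16, slack=1)
Line 7: ['voice'] (min_width=5, slack=12)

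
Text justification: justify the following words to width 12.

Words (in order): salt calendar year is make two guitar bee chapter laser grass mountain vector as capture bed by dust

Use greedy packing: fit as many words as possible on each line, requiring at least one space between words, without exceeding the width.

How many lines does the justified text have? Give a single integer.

Answer: 10

Derivation:
Line 1: ['salt'] (min_width=4, slack=8)
Line 2: ['calendar'] (min_width=8, slack=4)
Line 3: ['year', 'is', 'make'] (min_width=12, slack=0)
Line 4: ['two', 'guitar'] (min_width=10, slack=2)
Line 5: ['bee', 'chapter'] (min_width=11, slack=1)
Line 6: ['laser', 'grass'] (min_width=11, slack=1)
Line 7: ['mountain'] (min_width=8, slack=4)
Line 8: ['vector', 'as'] (min_width=9, slack=3)
Line 9: ['capture', 'bed'] (min_width=11, slack=1)
Line 10: ['by', 'dust'] (min_width=7, slack=5)
Total lines: 10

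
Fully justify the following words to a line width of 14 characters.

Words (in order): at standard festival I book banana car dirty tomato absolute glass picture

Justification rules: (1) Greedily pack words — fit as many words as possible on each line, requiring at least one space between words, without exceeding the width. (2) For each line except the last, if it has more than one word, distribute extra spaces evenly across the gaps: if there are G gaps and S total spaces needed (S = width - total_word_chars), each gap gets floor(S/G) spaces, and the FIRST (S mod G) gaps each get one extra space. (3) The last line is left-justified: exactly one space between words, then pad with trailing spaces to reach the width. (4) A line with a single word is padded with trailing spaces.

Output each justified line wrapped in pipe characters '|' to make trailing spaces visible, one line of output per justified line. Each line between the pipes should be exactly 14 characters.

Line 1: ['at', 'standard'] (min_width=11, slack=3)
Line 2: ['festival', 'I'] (min_width=10, slack=4)
Line 3: ['book', 'banana'] (min_width=11, slack=3)
Line 4: ['car', 'dirty'] (min_width=9, slack=5)
Line 5: ['tomato'] (min_width=6, slack=8)
Line 6: ['absolute', 'glass'] (min_width=14, slack=0)
Line 7: ['picture'] (min_width=7, slack=7)

Answer: |at    standard|
|festival     I|
|book    banana|
|car      dirty|
|tomato        |
|absolute glass|
|picture       |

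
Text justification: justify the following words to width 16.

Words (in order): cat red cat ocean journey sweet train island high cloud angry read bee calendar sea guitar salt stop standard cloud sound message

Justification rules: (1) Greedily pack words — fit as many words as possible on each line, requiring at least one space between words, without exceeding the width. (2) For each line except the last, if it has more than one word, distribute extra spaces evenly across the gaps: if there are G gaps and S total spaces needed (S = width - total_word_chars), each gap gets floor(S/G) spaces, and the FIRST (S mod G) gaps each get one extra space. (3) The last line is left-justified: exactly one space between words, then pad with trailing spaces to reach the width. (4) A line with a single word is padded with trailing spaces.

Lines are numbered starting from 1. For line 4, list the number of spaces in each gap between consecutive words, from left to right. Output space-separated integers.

Line 1: ['cat', 'red', 'cat'] (min_width=11, slack=5)
Line 2: ['ocean', 'journey'] (min_width=13, slack=3)
Line 3: ['sweet', 'train'] (min_width=11, slack=5)
Line 4: ['island', 'high'] (min_width=11, slack=5)
Line 5: ['cloud', 'angry', 'read'] (min_width=16, slack=0)
Line 6: ['bee', 'calendar', 'sea'] (min_width=16, slack=0)
Line 7: ['guitar', 'salt', 'stop'] (min_width=16, slack=0)
Line 8: ['standard', 'cloud'] (min_width=14, slack=2)
Line 9: ['sound', 'message'] (min_width=13, slack=3)

Answer: 6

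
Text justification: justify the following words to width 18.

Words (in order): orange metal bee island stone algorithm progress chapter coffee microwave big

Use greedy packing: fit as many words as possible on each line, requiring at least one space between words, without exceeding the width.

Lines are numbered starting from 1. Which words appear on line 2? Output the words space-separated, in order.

Answer: island stone

Derivation:
Line 1: ['orange', 'metal', 'bee'] (min_width=16, slack=2)
Line 2: ['island', 'stone'] (min_width=12, slack=6)
Line 3: ['algorithm', 'progress'] (min_width=18, slack=0)
Line 4: ['chapter', 'coffee'] (min_width=14, slack=4)
Line 5: ['microwave', 'big'] (min_width=13, slack=5)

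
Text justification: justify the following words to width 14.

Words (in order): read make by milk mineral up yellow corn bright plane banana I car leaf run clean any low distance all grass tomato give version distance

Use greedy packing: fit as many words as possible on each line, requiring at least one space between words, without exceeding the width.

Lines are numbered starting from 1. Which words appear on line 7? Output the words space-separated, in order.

Answer: any low

Derivation:
Line 1: ['read', 'make', 'by'] (min_width=12, slack=2)
Line 2: ['milk', 'mineral'] (min_width=12, slack=2)
Line 3: ['up', 'yellow', 'corn'] (min_width=14, slack=0)
Line 4: ['bright', 'plane'] (min_width=12, slack=2)
Line 5: ['banana', 'I', 'car'] (min_width=12, slack=2)
Line 6: ['leaf', 'run', 'clean'] (min_width=14, slack=0)
Line 7: ['any', 'low'] (min_width=7, slack=7)
Line 8: ['distance', 'all'] (min_width=12, slack=2)
Line 9: ['grass', 'tomato'] (min_width=12, slack=2)
Line 10: ['give', 'version'] (min_width=12, slack=2)
Line 11: ['distance'] (min_width=8, slack=6)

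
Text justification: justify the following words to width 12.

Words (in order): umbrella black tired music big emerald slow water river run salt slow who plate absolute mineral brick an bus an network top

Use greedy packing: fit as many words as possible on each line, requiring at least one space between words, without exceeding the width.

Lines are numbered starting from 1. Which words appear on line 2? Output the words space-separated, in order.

Line 1: ['umbrella'] (min_width=8, slack=4)
Line 2: ['black', 'tired'] (min_width=11, slack=1)
Line 3: ['music', 'big'] (min_width=9, slack=3)
Line 4: ['emerald', 'slow'] (min_width=12, slack=0)
Line 5: ['water', 'river'] (min_width=11, slack=1)
Line 6: ['run', 'salt'] (min_width=8, slack=4)
Line 7: ['slow', 'who'] (min_width=8, slack=4)
Line 8: ['plate'] (min_width=5, slack=7)
Line 9: ['absolute'] (min_width=8, slack=4)
Line 10: ['mineral'] (min_width=7, slack=5)
Line 11: ['brick', 'an', 'bus'] (min_width=12, slack=0)
Line 12: ['an', 'network'] (min_width=10, slack=2)
Line 13: ['top'] (min_width=3, slack=9)

Answer: black tired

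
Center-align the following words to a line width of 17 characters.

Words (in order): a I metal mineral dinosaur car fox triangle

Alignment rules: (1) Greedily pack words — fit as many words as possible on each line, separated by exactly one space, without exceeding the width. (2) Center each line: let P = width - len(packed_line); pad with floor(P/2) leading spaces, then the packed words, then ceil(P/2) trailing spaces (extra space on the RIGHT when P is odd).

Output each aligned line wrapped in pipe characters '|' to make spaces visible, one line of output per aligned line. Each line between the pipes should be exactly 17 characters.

Line 1: ['a', 'I', 'metal', 'mineral'] (min_width=17, slack=0)
Line 2: ['dinosaur', 'car', 'fox'] (min_width=16, slack=1)
Line 3: ['triangle'] (min_width=8, slack=9)

Answer: |a I metal mineral|
|dinosaur car fox |
|    triangle     |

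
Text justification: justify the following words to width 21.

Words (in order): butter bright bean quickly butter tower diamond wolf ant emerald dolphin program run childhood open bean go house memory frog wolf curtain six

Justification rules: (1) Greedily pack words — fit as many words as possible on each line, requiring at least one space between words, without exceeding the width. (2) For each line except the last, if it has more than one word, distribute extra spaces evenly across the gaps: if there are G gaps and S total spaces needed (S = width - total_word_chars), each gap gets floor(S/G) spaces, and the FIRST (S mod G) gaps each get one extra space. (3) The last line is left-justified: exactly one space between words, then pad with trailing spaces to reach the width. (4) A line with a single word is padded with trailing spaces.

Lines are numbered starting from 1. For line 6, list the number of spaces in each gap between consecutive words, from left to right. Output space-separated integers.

Line 1: ['butter', 'bright', 'bean'] (min_width=18, slack=3)
Line 2: ['quickly', 'butter', 'tower'] (min_width=20, slack=1)
Line 3: ['diamond', 'wolf', 'ant'] (min_width=16, slack=5)
Line 4: ['emerald', 'dolphin'] (min_width=15, slack=6)
Line 5: ['program', 'run', 'childhood'] (min_width=21, slack=0)
Line 6: ['open', 'bean', 'go', 'house'] (min_width=18, slack=3)
Line 7: ['memory', 'frog', 'wolf'] (min_width=16, slack=5)
Line 8: ['curtain', 'six'] (min_width=11, slack=10)

Answer: 2 2 2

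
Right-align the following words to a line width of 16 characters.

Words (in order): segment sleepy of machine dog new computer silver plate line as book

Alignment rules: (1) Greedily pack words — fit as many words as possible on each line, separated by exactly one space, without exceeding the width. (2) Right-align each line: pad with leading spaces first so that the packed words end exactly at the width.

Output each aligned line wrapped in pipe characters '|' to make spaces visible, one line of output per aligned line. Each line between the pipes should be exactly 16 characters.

Answer: |  segment sleepy|
|  of machine dog|
|    new computer|
|    silver plate|
|    line as book|

Derivation:
Line 1: ['segment', 'sleepy'] (min_width=14, slack=2)
Line 2: ['of', 'machine', 'dog'] (min_width=14, slack=2)
Line 3: ['new', 'computer'] (min_width=12, slack=4)
Line 4: ['silver', 'plate'] (min_width=12, slack=4)
Line 5: ['line', 'as', 'book'] (min_width=12, slack=4)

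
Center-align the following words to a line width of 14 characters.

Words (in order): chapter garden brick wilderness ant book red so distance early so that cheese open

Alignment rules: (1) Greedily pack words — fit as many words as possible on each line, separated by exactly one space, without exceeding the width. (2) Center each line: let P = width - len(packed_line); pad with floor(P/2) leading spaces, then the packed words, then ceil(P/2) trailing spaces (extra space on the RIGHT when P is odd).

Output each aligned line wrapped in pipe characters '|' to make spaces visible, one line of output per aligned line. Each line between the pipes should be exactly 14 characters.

Answer: |chapter garden|
|    brick     |
|wilderness ant|
| book red so  |
|distance early|
|so that cheese|
|     open     |

Derivation:
Line 1: ['chapter', 'garden'] (min_width=14, slack=0)
Line 2: ['brick'] (min_width=5, slack=9)
Line 3: ['wilderness', 'ant'] (min_width=14, slack=0)
Line 4: ['book', 'red', 'so'] (min_width=11, slack=3)
Line 5: ['distance', 'early'] (min_width=14, slack=0)
Line 6: ['so', 'that', 'cheese'] (min_width=14, slack=0)
Line 7: ['open'] (min_width=4, slack=10)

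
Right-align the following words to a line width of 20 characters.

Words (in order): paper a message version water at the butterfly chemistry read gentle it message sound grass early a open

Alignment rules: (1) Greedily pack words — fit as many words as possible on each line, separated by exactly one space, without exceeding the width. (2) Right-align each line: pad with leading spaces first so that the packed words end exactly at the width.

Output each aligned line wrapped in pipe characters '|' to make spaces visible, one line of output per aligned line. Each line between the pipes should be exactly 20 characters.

Line 1: ['paper', 'a', 'message'] (min_width=15, slack=5)
Line 2: ['version', 'water', 'at', 'the'] (min_width=20, slack=0)
Line 3: ['butterfly', 'chemistry'] (min_width=19, slack=1)
Line 4: ['read', 'gentle', 'it'] (min_width=14, slack=6)
Line 5: ['message', 'sound', 'grass'] (min_width=19, slack=1)
Line 6: ['early', 'a', 'open'] (min_width=12, slack=8)

Answer: |     paper a message|
|version water at the|
| butterfly chemistry|
|      read gentle it|
| message sound grass|
|        early a open|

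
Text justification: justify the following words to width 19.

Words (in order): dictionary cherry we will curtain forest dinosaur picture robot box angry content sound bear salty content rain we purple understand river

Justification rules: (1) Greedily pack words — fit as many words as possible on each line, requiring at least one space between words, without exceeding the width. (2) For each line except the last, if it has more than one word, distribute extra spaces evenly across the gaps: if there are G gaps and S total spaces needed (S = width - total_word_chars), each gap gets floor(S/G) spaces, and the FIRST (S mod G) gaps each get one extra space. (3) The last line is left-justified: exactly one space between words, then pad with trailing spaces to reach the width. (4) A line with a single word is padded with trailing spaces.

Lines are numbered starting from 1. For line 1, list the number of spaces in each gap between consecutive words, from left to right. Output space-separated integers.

Line 1: ['dictionary', 'cherry'] (min_width=17, slack=2)
Line 2: ['we', 'will', 'curtain'] (min_width=15, slack=4)
Line 3: ['forest', 'dinosaur'] (min_width=15, slack=4)
Line 4: ['picture', 'robot', 'box'] (min_width=17, slack=2)
Line 5: ['angry', 'content', 'sound'] (min_width=19, slack=0)
Line 6: ['bear', 'salty', 'content'] (min_width=18, slack=1)
Line 7: ['rain', 'we', 'purple'] (min_width=14, slack=5)
Line 8: ['understand', 'river'] (min_width=16, slack=3)

Answer: 3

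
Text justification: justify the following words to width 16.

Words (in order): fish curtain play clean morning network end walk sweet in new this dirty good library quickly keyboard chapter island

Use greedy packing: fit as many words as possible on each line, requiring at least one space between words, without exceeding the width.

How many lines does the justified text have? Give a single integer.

Line 1: ['fish', 'curtain'] (min_width=12, slack=4)
Line 2: ['play', 'clean'] (min_width=10, slack=6)
Line 3: ['morning', 'network'] (min_width=15, slack=1)
Line 4: ['end', 'walk', 'sweet'] (min_width=14, slack=2)
Line 5: ['in', 'new', 'this'] (min_width=11, slack=5)
Line 6: ['dirty', 'good'] (min_width=10, slack=6)
Line 7: ['library', 'quickly'] (min_width=15, slack=1)
Line 8: ['keyboard', 'chapter'] (min_width=16, slack=0)
Line 9: ['island'] (min_width=6, slack=10)
Total lines: 9

Answer: 9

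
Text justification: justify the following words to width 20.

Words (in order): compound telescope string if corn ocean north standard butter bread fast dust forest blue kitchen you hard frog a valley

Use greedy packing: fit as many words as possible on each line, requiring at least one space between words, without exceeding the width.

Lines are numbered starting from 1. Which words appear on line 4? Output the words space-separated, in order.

Answer: butter bread fast

Derivation:
Line 1: ['compound', 'telescope'] (min_width=18, slack=2)
Line 2: ['string', 'if', 'corn', 'ocean'] (min_width=20, slack=0)
Line 3: ['north', 'standard'] (min_width=14, slack=6)
Line 4: ['butter', 'bread', 'fast'] (min_width=17, slack=3)
Line 5: ['dust', 'forest', 'blue'] (min_width=16, slack=4)
Line 6: ['kitchen', 'you', 'hard'] (min_width=16, slack=4)
Line 7: ['frog', 'a', 'valley'] (min_width=13, slack=7)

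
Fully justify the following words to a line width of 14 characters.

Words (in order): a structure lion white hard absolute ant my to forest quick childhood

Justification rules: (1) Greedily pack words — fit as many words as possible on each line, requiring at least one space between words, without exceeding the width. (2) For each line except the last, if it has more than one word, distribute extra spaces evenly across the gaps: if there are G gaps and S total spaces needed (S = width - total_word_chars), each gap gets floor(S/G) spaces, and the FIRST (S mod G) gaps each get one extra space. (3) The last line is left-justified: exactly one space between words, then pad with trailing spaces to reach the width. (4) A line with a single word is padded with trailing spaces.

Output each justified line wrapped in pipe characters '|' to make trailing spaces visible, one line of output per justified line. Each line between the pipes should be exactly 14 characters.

Answer: |a    structure|
|lion     white|
|hard  absolute|
|ant    my   to|
|forest   quick|
|childhood     |

Derivation:
Line 1: ['a', 'structure'] (min_width=11, slack=3)
Line 2: ['lion', 'white'] (min_width=10, slack=4)
Line 3: ['hard', 'absolute'] (min_width=13, slack=1)
Line 4: ['ant', 'my', 'to'] (min_width=9, slack=5)
Line 5: ['forest', 'quick'] (min_width=12, slack=2)
Line 6: ['childhood'] (min_width=9, slack=5)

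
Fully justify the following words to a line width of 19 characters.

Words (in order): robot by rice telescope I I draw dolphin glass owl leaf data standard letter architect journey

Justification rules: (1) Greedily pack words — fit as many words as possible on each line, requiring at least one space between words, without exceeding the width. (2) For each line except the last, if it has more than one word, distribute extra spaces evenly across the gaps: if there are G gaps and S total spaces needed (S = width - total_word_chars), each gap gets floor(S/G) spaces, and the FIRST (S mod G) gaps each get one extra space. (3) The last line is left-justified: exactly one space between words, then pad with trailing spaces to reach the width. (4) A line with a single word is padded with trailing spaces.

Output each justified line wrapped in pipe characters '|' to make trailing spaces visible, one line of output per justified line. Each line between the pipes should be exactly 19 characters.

Line 1: ['robot', 'by', 'rice'] (min_width=13, slack=6)
Line 2: ['telescope', 'I', 'I', 'draw'] (min_width=18, slack=1)
Line 3: ['dolphin', 'glass', 'owl'] (min_width=17, slack=2)
Line 4: ['leaf', 'data', 'standard'] (min_width=18, slack=1)
Line 5: ['letter', 'architect'] (min_width=16, slack=3)
Line 6: ['journey'] (min_width=7, slack=12)

Answer: |robot    by    rice|
|telescope  I I draw|
|dolphin  glass  owl|
|leaf  data standard|
|letter    architect|
|journey            |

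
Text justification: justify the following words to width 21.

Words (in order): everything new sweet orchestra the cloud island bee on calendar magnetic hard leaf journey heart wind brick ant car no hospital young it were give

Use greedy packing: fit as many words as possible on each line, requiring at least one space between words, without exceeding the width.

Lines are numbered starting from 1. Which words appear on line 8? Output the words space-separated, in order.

Answer: it were give

Derivation:
Line 1: ['everything', 'new', 'sweet'] (min_width=20, slack=1)
Line 2: ['orchestra', 'the', 'cloud'] (min_width=19, slack=2)
Line 3: ['island', 'bee', 'on'] (min_width=13, slack=8)
Line 4: ['calendar', 'magnetic'] (min_width=17, slack=4)
Line 5: ['hard', 'leaf', 'journey'] (min_width=17, slack=4)
Line 6: ['heart', 'wind', 'brick', 'ant'] (min_width=20, slack=1)
Line 7: ['car', 'no', 'hospital', 'young'] (min_width=21, slack=0)
Line 8: ['it', 'were', 'give'] (min_width=12, slack=9)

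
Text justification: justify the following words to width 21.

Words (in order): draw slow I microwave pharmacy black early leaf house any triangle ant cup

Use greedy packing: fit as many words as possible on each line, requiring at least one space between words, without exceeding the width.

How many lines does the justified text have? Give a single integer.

Line 1: ['draw', 'slow', 'I', 'microwave'] (min_width=21, slack=0)
Line 2: ['pharmacy', 'black', 'early'] (min_width=20, slack=1)
Line 3: ['leaf', 'house', 'any'] (min_width=14, slack=7)
Line 4: ['triangle', 'ant', 'cup'] (min_width=16, slack=5)
Total lines: 4

Answer: 4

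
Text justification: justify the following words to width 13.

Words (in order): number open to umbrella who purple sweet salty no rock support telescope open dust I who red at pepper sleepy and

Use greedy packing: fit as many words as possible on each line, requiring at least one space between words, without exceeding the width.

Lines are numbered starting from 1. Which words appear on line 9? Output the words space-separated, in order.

Answer: who red at

Derivation:
Line 1: ['number', 'open'] (min_width=11, slack=2)
Line 2: ['to', 'umbrella'] (min_width=11, slack=2)
Line 3: ['who', 'purple'] (min_width=10, slack=3)
Line 4: ['sweet', 'salty'] (min_width=11, slack=2)
Line 5: ['no', 'rock'] (min_width=7, slack=6)
Line 6: ['support'] (min_width=7, slack=6)
Line 7: ['telescope'] (min_width=9, slack=4)
Line 8: ['open', 'dust', 'I'] (min_width=11, slack=2)
Line 9: ['who', 'red', 'at'] (min_width=10, slack=3)
Line 10: ['pepper', 'sleepy'] (min_width=13, slack=0)
Line 11: ['and'] (min_width=3, slack=10)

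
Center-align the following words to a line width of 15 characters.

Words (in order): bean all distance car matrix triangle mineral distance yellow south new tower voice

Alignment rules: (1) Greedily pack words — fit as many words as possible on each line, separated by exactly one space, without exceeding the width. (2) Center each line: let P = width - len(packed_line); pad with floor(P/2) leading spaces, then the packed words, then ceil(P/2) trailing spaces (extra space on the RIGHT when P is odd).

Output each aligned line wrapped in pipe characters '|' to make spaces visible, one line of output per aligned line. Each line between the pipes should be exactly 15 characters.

Answer: |   bean all    |
| distance car  |
|matrix triangle|
|    mineral    |
|distance yellow|
|south new tower|
|     voice     |

Derivation:
Line 1: ['bean', 'all'] (min_width=8, slack=7)
Line 2: ['distance', 'car'] (min_width=12, slack=3)
Line 3: ['matrix', 'triangle'] (min_width=15, slack=0)
Line 4: ['mineral'] (min_width=7, slack=8)
Line 5: ['distance', 'yellow'] (min_width=15, slack=0)
Line 6: ['south', 'new', 'tower'] (min_width=15, slack=0)
Line 7: ['voice'] (min_width=5, slack=10)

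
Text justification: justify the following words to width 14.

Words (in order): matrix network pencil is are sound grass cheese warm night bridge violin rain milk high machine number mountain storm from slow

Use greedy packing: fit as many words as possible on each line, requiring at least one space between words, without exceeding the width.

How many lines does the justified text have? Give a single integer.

Answer: 10

Derivation:
Line 1: ['matrix', 'network'] (min_width=14, slack=0)
Line 2: ['pencil', 'is', 'are'] (min_width=13, slack=1)
Line 3: ['sound', 'grass'] (min_width=11, slack=3)
Line 4: ['cheese', 'warm'] (min_width=11, slack=3)
Line 5: ['night', 'bridge'] (min_width=12, slack=2)
Line 6: ['violin', 'rain'] (min_width=11, slack=3)
Line 7: ['milk', 'high'] (min_width=9, slack=5)
Line 8: ['machine', 'number'] (min_width=14, slack=0)
Line 9: ['mountain', 'storm'] (min_width=14, slack=0)
Line 10: ['from', 'slow'] (min_width=9, slack=5)
Total lines: 10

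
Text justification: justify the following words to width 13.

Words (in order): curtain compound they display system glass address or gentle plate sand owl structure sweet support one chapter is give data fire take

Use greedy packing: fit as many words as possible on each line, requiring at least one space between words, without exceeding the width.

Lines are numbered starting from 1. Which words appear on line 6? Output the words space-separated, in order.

Line 1: ['curtain'] (min_width=7, slack=6)
Line 2: ['compound', 'they'] (min_width=13, slack=0)
Line 3: ['display'] (min_width=7, slack=6)
Line 4: ['system', 'glass'] (min_width=12, slack=1)
Line 5: ['address', 'or'] (min_width=10, slack=3)
Line 6: ['gentle', 'plate'] (min_width=12, slack=1)
Line 7: ['sand', 'owl'] (min_width=8, slack=5)
Line 8: ['structure'] (min_width=9, slack=4)
Line 9: ['sweet', 'support'] (min_width=13, slack=0)
Line 10: ['one', 'chapter'] (min_width=11, slack=2)
Line 11: ['is', 'give', 'data'] (min_width=12, slack=1)
Line 12: ['fire', 'take'] (min_width=9, slack=4)

Answer: gentle plate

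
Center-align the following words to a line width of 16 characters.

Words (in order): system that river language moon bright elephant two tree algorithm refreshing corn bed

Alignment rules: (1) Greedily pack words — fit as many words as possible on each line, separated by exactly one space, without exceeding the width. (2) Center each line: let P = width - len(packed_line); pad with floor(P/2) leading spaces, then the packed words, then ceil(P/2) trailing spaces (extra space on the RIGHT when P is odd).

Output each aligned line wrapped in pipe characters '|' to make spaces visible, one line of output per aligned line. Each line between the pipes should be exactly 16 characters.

Line 1: ['system', 'that'] (min_width=11, slack=5)
Line 2: ['river', 'language'] (min_width=14, slack=2)
Line 3: ['moon', 'bright'] (min_width=11, slack=5)
Line 4: ['elephant', 'two'] (min_width=12, slack=4)
Line 5: ['tree', 'algorithm'] (min_width=14, slack=2)
Line 6: ['refreshing', 'corn'] (min_width=15, slack=1)
Line 7: ['bed'] (min_width=3, slack=13)

Answer: |  system that   |
| river language |
|  moon bright   |
|  elephant two  |
| tree algorithm |
|refreshing corn |
|      bed       |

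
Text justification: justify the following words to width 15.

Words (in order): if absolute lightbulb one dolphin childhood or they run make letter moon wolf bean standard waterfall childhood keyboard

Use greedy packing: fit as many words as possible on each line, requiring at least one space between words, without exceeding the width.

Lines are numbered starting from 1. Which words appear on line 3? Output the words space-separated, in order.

Line 1: ['if', 'absolute'] (min_width=11, slack=4)
Line 2: ['lightbulb', 'one'] (min_width=13, slack=2)
Line 3: ['dolphin'] (min_width=7, slack=8)
Line 4: ['childhood', 'or'] (min_width=12, slack=3)
Line 5: ['they', 'run', 'make'] (min_width=13, slack=2)
Line 6: ['letter', 'moon'] (min_width=11, slack=4)
Line 7: ['wolf', 'bean'] (min_width=9, slack=6)
Line 8: ['standard'] (min_width=8, slack=7)
Line 9: ['waterfall'] (min_width=9, slack=6)
Line 10: ['childhood'] (min_width=9, slack=6)
Line 11: ['keyboard'] (min_width=8, slack=7)

Answer: dolphin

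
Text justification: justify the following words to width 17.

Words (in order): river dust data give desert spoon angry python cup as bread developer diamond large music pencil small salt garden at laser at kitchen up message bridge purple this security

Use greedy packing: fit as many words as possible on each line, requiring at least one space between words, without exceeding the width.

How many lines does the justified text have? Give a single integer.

Line 1: ['river', 'dust', 'data'] (min_width=15, slack=2)
Line 2: ['give', 'desert', 'spoon'] (min_width=17, slack=0)
Line 3: ['angry', 'python', 'cup'] (min_width=16, slack=1)
Line 4: ['as', 'bread'] (min_width=8, slack=9)
Line 5: ['developer', 'diamond'] (min_width=17, slack=0)
Line 6: ['large', 'music'] (min_width=11, slack=6)
Line 7: ['pencil', 'small', 'salt'] (min_width=17, slack=0)
Line 8: ['garden', 'at', 'laser'] (min_width=15, slack=2)
Line 9: ['at', 'kitchen', 'up'] (min_width=13, slack=4)
Line 10: ['message', 'bridge'] (min_width=14, slack=3)
Line 11: ['purple', 'this'] (min_width=11, slack=6)
Line 12: ['security'] (min_width=8, slack=9)
Total lines: 12

Answer: 12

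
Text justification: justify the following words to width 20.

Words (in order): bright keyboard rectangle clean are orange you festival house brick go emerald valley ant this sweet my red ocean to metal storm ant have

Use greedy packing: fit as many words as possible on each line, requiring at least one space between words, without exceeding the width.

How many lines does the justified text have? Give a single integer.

Answer: 8

Derivation:
Line 1: ['bright', 'keyboard'] (min_width=15, slack=5)
Line 2: ['rectangle', 'clean', 'are'] (min_width=19, slack=1)
Line 3: ['orange', 'you', 'festival'] (min_width=19, slack=1)
Line 4: ['house', 'brick', 'go'] (min_width=14, slack=6)
Line 5: ['emerald', 'valley', 'ant'] (min_width=18, slack=2)
Line 6: ['this', 'sweet', 'my', 'red'] (min_width=17, slack=3)
Line 7: ['ocean', 'to', 'metal', 'storm'] (min_width=20, slack=0)
Line 8: ['ant', 'have'] (min_width=8, slack=12)
Total lines: 8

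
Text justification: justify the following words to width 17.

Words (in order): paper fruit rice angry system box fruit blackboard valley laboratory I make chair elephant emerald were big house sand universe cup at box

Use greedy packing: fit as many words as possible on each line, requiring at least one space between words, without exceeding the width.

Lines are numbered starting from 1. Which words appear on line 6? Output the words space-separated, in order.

Line 1: ['paper', 'fruit', 'rice'] (min_width=16, slack=1)
Line 2: ['angry', 'system', 'box'] (min_width=16, slack=1)
Line 3: ['fruit', 'blackboard'] (min_width=16, slack=1)
Line 4: ['valley', 'laboratory'] (min_width=17, slack=0)
Line 5: ['I', 'make', 'chair'] (min_width=12, slack=5)
Line 6: ['elephant', 'emerald'] (min_width=16, slack=1)
Line 7: ['were', 'big', 'house'] (min_width=14, slack=3)
Line 8: ['sand', 'universe', 'cup'] (min_width=17, slack=0)
Line 9: ['at', 'box'] (min_width=6, slack=11)

Answer: elephant emerald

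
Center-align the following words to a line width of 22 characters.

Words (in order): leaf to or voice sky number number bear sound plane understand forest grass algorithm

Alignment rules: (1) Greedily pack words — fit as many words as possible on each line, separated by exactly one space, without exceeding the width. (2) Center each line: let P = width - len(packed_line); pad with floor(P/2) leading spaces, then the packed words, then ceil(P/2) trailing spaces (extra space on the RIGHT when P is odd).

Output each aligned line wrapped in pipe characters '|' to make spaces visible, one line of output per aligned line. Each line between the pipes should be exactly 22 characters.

Answer: | leaf to or voice sky |
|  number number bear  |
|sound plane understand|
|forest grass algorithm|

Derivation:
Line 1: ['leaf', 'to', 'or', 'voice', 'sky'] (min_width=20, slack=2)
Line 2: ['number', 'number', 'bear'] (min_width=18, slack=4)
Line 3: ['sound', 'plane', 'understand'] (min_width=22, slack=0)
Line 4: ['forest', 'grass', 'algorithm'] (min_width=22, slack=0)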